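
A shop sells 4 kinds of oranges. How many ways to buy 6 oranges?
C(6+4-1, 4-1) = C(9, 3) = 84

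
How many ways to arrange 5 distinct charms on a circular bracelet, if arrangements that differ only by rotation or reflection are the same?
(5-1)!/2 = 24/2 = 12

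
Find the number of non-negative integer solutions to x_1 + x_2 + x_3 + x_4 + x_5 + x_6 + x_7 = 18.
C(18+7-1, 7-1) = C(24, 6) = 134596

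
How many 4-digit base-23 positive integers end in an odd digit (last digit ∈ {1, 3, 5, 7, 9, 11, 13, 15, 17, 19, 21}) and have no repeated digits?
Last∈{1,3,5,7,9,11,13,15,17,19,21}. Last=0: 0. Last nonzero: 11×21×P(21,2) = 97020. Total = 97020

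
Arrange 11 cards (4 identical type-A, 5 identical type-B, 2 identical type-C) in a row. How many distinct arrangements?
11! / (4! × 5! × 2!) = 6930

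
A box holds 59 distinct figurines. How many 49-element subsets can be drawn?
C(59,49) = 59!/(49!×10!) = 62828356305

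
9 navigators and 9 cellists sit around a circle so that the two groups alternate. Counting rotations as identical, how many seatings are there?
Fix one of the navigators: (9-1)! ways for the remaining navigators, × 9! ways for the cellists = 40320 × 362880 = 14631321600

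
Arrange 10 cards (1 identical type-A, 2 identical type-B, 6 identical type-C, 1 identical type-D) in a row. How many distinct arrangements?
10! / (1! × 2! × 6! × 1!) = 2520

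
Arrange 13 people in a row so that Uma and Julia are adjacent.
Treat as block: (13-1)! × 2! = 479001600 × 2 = 958003200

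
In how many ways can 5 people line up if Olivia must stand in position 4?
Fix one position: (5-1)! = 24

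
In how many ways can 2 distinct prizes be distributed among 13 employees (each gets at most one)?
P(13,2) = 13!/(13-2)! = 156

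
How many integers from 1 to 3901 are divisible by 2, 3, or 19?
⌊3901/2⌋+⌊3901/3⌋+⌊3901/19⌋ - ⌊3901/6⌋-⌊3901/38⌋-⌊3901/57⌋ + ⌊3901/114⌋ = 1950+1300+205 - 650-102-68 + 34 = 2669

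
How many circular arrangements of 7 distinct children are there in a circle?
Circular: fix one position, arrange the rest. (7-1)! = 720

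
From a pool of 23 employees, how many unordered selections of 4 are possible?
C(23,4) = 23!/(4!×19!) = 8855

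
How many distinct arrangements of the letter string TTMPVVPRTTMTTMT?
15! / (1! × 2! × 2! × 3! × 7!) = 10810800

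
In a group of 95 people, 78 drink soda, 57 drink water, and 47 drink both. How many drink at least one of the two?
|A∪B| = |A| + |B| - |A∩B| = 78 + 57 - 47 = 88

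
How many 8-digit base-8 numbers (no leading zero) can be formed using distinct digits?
First digit: 7 choices (nonzero). Then descending: 7 × 7 × 6 × 5 × 4 × 3 × 2 × 1 = 35280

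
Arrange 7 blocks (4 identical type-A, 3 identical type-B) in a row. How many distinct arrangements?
7! / (4! × 3!) = 35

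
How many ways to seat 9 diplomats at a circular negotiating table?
Circular: fix one position, arrange the rest. (9-1)! = 40320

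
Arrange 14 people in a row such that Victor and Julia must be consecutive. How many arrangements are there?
Treat the 2 as one block: (14-2+1)! × 2! = 6227020800 × 2 = 12454041600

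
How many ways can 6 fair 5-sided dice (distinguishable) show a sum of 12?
Coefficient of x^12 in (x + x² + ... + x^5)^6. By inclusion-exclusion on dice exceeding 5: Σ_j (-1)^j C(6,j)·C(12-1-5j, 5) = C(6,0)·C(11,5) - C(6,1)·C(6,5) = 1·462 - 6·6 = 426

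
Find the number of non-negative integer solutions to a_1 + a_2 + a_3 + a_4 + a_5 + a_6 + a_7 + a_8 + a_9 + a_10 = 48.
C(48+10-1, 10-1) = C(57, 9) = 8996462475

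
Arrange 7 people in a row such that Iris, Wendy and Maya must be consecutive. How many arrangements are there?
Treat the 3 as one block: (7-3+1)! × 3! = 120 × 6 = 720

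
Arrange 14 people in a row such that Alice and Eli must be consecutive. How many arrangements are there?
Treat the 2 as one block: (14-2+1)! × 2! = 6227020800 × 2 = 12454041600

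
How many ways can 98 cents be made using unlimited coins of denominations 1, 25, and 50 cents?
Coefficient of x^98 in 1/(1-x^1) · 1/(1-x^25) · 1/(1-x^50). Case on j = number of 50-cent coins (j = 0..1); remainder r = 98 - 50j is made from {1,25} in ⌊r/25⌋+1 ways. r = 98, 48 → 4 + 2 = 6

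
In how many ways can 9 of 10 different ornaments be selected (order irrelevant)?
C(10,9) = 10!/(9!×1!) = 10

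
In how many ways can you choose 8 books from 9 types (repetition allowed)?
C(8+9-1, 9-1) = C(16, 8) = 12870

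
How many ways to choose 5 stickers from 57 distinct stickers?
C(57,5) = 57!/(5!×52!) = 4187106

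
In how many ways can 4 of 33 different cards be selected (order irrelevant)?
C(33,4) = 33!/(4!×29!) = 40920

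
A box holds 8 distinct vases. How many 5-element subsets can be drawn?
C(8,5) = 8!/(5!×3!) = 56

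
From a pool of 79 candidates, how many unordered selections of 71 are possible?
C(79,71) = 79!/(71!×8!) = 26088783435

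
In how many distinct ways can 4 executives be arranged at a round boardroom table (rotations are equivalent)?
Circular: fix one position, arrange the rest. (4-1)! = 6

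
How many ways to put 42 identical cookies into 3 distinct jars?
C(42+3-1, 3-1) = C(44, 2) = 946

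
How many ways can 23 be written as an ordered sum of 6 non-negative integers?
C(23+6-1, 6-1) = C(28, 5) = 98280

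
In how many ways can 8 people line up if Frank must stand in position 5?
Fix one position: (8-1)! = 5040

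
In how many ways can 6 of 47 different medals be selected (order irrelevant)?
C(47,6) = 47!/(6!×41!) = 10737573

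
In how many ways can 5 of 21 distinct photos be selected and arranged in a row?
P(21,5) = 21!/(21-5)! = 2441880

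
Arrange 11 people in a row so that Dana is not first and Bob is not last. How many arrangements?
By inclusion-exclusion: 11! - 2×(11-1)! + (11-2)! = 39916800 - 7257600 + 362880 = 33022080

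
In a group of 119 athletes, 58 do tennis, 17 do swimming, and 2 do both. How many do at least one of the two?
|A∪B| = |A| + |B| - |A∩B| = 58 + 17 - 2 = 73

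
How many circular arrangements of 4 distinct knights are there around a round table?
Circular: fix one position, arrange the rest. (4-1)! = 6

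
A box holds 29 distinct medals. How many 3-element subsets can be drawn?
C(29,3) = 29!/(3!×26!) = 3654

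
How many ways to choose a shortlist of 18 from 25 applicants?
C(25,18) = 25!/(18!×7!) = 480700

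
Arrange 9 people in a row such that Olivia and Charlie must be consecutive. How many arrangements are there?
Treat the 2 as one block: (9-2+1)! × 2! = 40320 × 2 = 80640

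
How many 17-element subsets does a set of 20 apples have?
C(20,17) = 20!/(17!×3!) = 1140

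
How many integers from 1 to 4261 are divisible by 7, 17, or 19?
⌊4261/7⌋+⌊4261/17⌋+⌊4261/19⌋ - ⌊4261/119⌋-⌊4261/133⌋-⌊4261/323⌋ + ⌊4261/2261⌋ = 608+250+224 - 35-32-13 + 1 = 1003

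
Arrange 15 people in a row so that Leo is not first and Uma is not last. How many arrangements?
By inclusion-exclusion: 15! - 2×(15-1)! + (15-2)! = 1307674368000 - 174356582400 + 6227020800 = 1139544806400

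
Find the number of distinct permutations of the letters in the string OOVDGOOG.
8! / (2! × 1! × 4! × 1!) = 840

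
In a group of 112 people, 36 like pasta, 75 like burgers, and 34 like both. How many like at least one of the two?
|A∪B| = |A| + |B| - |A∩B| = 36 + 75 - 34 = 77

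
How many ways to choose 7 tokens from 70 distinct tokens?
C(70,7) = 70!/(7!×63!) = 1198774720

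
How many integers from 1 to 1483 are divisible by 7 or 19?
⌊1483/7⌋ + ⌊1483/19⌋ - ⌊1483/133⌋ = 211 + 78 - 11 = 278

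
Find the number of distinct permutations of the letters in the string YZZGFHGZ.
8! / (1! × 2! × 3! × 1! × 1!) = 3360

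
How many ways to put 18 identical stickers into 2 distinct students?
C(18+2-1, 2-1) = C(19, 1) = 19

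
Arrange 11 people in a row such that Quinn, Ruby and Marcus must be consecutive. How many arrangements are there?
Treat the 3 as one block: (11-3+1)! × 3! = 362880 × 6 = 2177280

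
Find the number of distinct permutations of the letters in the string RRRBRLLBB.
9! / (2! × 3! × 4!) = 1260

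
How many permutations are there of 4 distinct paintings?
4! = 24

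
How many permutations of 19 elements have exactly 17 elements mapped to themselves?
Choose the 17 fixed points C(19,17) = 171, derange the rest: !2 = Σ_{j=0}^{2} (-1)^j·2!/j! = 2 - 2 + 1 = 1. Product = 171 × 1 = 171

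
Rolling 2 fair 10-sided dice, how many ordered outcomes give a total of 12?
Coefficient of x^12 in (x + x² + ... + x^10)^2. By inclusion-exclusion on dice exceeding 10: Σ_j (-1)^j C(2,j)·C(12-1-10j, 1) = C(2,0)·C(11,1) - C(2,1)·C(1,1) = 1·11 - 2·1 = 9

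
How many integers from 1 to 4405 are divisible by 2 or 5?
⌊4405/2⌋ + ⌊4405/5⌋ - ⌊4405/10⌋ = 2202 + 881 - 440 = 2643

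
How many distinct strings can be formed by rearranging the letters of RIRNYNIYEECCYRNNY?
17! / (2! × 3! × 2! × 4! × 4! × 2!) = 12864852000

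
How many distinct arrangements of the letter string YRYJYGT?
7! / (1! × 1! × 1! × 3! × 1!) = 840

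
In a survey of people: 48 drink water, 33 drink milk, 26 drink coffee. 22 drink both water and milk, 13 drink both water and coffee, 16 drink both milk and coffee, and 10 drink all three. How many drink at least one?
|A∪B∪C| = 48+33+26-22-13-16+10 = 66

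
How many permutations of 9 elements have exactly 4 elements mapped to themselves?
Choose the 4 fixed points C(9,4) = 126, derange the rest: !5 = Σ_{j=0}^{5} (-1)^j·5!/j! = 120 - 120 + 60 - 20 + 5 - 1 = 44. Product = 126 × 44 = 5544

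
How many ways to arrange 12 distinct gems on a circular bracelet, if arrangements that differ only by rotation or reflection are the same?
(12-1)!/2 = 39916800/2 = 19958400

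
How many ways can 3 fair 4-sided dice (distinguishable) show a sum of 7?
Coefficient of x^7 in (x + x² + ... + x^4)^3. By inclusion-exclusion on dice exceeding 4: Σ_j (-1)^j C(3,j)·C(7-1-4j, 2) = C(3,0)·C(6,2) - C(3,1)·C(2,2) = 1·15 - 3·1 = 12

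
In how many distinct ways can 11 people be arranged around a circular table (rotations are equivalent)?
Circular: fix one position, arrange the rest. (11-1)! = 3628800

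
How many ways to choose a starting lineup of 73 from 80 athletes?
C(80,73) = 80!/(73!×7!) = 3176716400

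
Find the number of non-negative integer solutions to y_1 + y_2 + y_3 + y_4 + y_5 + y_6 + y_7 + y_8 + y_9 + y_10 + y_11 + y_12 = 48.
C(48+12-1, 12-1) = C(59, 11) = 279871768995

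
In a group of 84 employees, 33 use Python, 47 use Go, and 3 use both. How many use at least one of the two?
|A∪B| = |A| + |B| - |A∩B| = 33 + 47 - 3 = 77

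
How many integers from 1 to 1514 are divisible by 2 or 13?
⌊1514/2⌋ + ⌊1514/13⌋ - ⌊1514/26⌋ = 757 + 116 - 58 = 815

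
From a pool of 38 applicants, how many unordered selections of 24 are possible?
C(38,24) = 38!/(24!×14!) = 9669554100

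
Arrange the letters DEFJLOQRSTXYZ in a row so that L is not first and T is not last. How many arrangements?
By inclusion-exclusion: 13! - 2×(13-1)! + (13-2)! = 6227020800 - 958003200 + 39916800 = 5308934400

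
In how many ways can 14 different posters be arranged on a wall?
14! = 87178291200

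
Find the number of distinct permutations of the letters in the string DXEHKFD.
7! / (1! × 1! × 1! × 1! × 1! × 2!) = 2520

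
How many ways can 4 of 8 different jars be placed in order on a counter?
P(8,4) = 8!/(8-4)! = 1680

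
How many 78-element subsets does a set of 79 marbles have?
C(79,78) = 79!/(78!×1!) = 79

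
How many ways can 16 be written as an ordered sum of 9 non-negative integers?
C(16+9-1, 9-1) = C(24, 8) = 735471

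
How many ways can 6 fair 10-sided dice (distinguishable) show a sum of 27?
Coefficient of x^27 in (x + x² + ... + x^10)^6. By inclusion-exclusion on dice exceeding 10: Σ_j (-1)^j C(6,j)·C(27-1-10j, 5) = C(6,0)·C(26,5) - C(6,1)·C(16,5) + C(6,2)·C(6,5) = 1·65780 - 6·4368 + 15·6 = 39662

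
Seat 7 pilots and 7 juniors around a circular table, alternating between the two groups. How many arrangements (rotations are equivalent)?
Fix one of the pilots: (7-1)! ways for the remaining pilots, × 7! ways for the juniors = 720 × 5040 = 3628800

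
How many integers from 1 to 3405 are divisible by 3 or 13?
⌊3405/3⌋ + ⌊3405/13⌋ - ⌊3405/39⌋ = 1135 + 261 - 87 = 1309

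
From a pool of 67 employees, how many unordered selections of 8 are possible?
C(67,8) = 67!/(8!×59!) = 6522361560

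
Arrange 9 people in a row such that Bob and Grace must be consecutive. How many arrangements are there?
Treat the 2 as one block: (9-2+1)! × 2! = 40320 × 2 = 80640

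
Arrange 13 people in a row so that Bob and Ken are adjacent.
Treat as block: (13-1)! × 2! = 479001600 × 2 = 958003200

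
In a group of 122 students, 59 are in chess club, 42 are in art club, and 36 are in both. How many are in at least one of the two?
|A∪B| = |A| + |B| - |A∩B| = 59 + 42 - 36 = 65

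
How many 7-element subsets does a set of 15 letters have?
C(15,7) = 15!/(7!×8!) = 6435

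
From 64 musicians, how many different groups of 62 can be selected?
C(64,62) = 64!/(62!×2!) = 2016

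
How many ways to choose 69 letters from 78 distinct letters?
C(78,69) = 78!/(69!×9!) = 182364632450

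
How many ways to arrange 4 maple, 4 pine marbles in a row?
8! / (4! × 4!) = 70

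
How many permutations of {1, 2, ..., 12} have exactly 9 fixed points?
Choose the 9 fixed points C(12,9) = 220, derange the rest: !3 = Σ_{j=0}^{3} (-1)^j·3!/j! = 6 - 6 + 3 - 1 = 2. Product = 220 × 2 = 440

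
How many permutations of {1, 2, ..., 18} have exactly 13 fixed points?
Choose the 13 fixed points C(18,13) = 8568, derange the rest: !5 = Σ_{j=0}^{5} (-1)^j·5!/j! = 120 - 120 + 60 - 20 + 5 - 1 = 44. Product = 8568 × 44 = 376992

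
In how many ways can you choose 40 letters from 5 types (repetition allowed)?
C(40+5-1, 5-1) = C(44, 4) = 135751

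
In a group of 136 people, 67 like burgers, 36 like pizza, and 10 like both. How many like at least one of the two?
|A∪B| = |A| + |B| - |A∩B| = 67 + 36 - 10 = 93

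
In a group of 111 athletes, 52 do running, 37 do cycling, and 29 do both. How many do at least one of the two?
|A∪B| = |A| + |B| - |A∩B| = 52 + 37 - 29 = 60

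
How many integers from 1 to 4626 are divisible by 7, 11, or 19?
⌊4626/7⌋+⌊4626/11⌋+⌊4626/19⌋ - ⌊4626/77⌋-⌊4626/133⌋-⌊4626/209⌋ + ⌊4626/1463⌋ = 660+420+243 - 60-34-22 + 3 = 1210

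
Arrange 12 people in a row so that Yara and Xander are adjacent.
Treat as block: (12-1)! × 2! = 39916800 × 2 = 79833600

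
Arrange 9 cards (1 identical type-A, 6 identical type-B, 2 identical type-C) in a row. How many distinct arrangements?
9! / (1! × 6! × 2!) = 252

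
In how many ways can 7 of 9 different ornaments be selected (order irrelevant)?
C(9,7) = 9!/(7!×2!) = 36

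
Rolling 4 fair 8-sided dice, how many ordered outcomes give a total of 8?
Coefficient of x^8 in (x + x² + ... + x^8)^4. By inclusion-exclusion on dice exceeding 8: Σ_j (-1)^j C(4,j)·C(8-1-8j, 3) = C(4,0)·C(7,3) = 1·35 = 35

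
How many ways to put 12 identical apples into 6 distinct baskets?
C(12+6-1, 6-1) = C(17, 5) = 6188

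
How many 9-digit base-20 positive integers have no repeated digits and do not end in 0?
Last digit: 19 nonzero choices. First digit: 18 (nonzero, ≠last). Middle 7: P(18,7) = 160392960. Total = 54854392320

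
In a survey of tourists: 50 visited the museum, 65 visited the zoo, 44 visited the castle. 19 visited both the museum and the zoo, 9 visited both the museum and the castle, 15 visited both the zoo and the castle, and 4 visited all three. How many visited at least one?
|A∪B∪C| = 50+65+44-19-9-15+4 = 120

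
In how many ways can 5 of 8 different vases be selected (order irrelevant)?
C(8,5) = 8!/(5!×3!) = 56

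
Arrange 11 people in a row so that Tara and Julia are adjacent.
Treat as block: (11-1)! × 2! = 3628800 × 2 = 7257600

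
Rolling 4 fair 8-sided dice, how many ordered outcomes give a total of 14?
Coefficient of x^14 in (x + x² + ... + x^8)^4. By inclusion-exclusion on dice exceeding 8: Σ_j (-1)^j C(4,j)·C(14-1-8j, 3) = C(4,0)·C(13,3) - C(4,1)·C(5,3) = 1·286 - 4·10 = 246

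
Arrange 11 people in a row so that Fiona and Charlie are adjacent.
Treat as block: (11-1)! × 2! = 3628800 × 2 = 7257600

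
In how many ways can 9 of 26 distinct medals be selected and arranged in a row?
P(26,9) = 26!/(26-9)! = 1133836704000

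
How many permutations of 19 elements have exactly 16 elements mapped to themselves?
Choose the 16 fixed points C(19,16) = 969, derange the rest: !3 = Σ_{j=0}^{3} (-1)^j·3!/j! = 6 - 6 + 3 - 1 = 2. Product = 969 × 2 = 1938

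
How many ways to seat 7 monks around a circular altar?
Circular: fix one position, arrange the rest. (7-1)! = 720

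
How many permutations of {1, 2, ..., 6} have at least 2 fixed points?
Exactly j fixed points: C(6,j)·!(6-j); sum over j ≥ 2 (derangement numbers via !m = (m-1)·(!(m-1) + !(m-2)): !0..!4 = 1, 0, 1, 2, 9). Σ_{j=2}^{6} C(6,j)·!(6-j) = C(6,2)·!4 + C(6,3)·!3 + C(6,4)·!2 + C(6,5)·!1 + C(6,6)·!0 = 15·9 + 20·2 + 15·1 + 6·0 + 1·1 = 191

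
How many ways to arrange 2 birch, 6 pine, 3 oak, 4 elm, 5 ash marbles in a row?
20! / (2! × 6! × 3! × 4! × 5!) = 97772875200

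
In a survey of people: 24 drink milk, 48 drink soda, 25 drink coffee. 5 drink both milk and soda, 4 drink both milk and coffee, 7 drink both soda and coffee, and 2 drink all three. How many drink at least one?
|A∪B∪C| = 24+48+25-5-4-7+2 = 83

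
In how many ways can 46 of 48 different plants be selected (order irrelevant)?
C(48,46) = 48!/(46!×2!) = 1128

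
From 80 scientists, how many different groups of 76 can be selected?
C(80,76) = 80!/(76!×4!) = 1581580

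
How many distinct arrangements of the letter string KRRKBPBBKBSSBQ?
14! / (1! × 2! × 5! × 1! × 3! × 2!) = 30270240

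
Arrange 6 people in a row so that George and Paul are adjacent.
Treat as block: (6-1)! × 2! = 120 × 2 = 240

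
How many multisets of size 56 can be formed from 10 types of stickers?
C(56+10-1, 10-1) = C(65, 9) = 31966749880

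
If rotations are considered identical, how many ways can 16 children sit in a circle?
Circular: fix one position, arrange the rest. (16-1)! = 1307674368000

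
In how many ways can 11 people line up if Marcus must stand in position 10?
Fix one position: (11-1)! = 3628800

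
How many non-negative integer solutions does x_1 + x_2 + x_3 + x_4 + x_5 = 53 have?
C(53+5-1, 5-1) = C(57, 4) = 395010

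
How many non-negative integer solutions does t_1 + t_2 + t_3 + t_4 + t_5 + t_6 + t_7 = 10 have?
C(10+7-1, 7-1) = C(16, 6) = 8008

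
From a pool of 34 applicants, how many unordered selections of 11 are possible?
C(34,11) = 34!/(11!×23!) = 286097760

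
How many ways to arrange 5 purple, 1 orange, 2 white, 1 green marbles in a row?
9! / (5! × 1! × 2! × 1!) = 1512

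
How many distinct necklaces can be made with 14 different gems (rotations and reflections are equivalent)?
(14-1)!/2 = 6227020800/2 = 3113510400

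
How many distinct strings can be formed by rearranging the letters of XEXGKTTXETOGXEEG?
16! / (3! × 3! × 1! × 1! × 4! × 4!) = 1009008000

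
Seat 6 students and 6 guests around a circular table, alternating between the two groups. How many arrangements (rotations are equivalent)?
Fix one of the students: (6-1)! ways for the remaining students, × 6! ways for the guests = 120 × 720 = 86400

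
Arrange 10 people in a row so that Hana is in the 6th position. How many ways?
Fix one position: (10-1)! = 362880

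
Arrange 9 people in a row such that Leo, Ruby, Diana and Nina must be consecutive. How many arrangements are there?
Treat the 4 as one block: (9-4+1)! × 4! = 720 × 24 = 17280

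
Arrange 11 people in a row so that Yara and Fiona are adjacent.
Treat as block: (11-1)! × 2! = 3628800 × 2 = 7257600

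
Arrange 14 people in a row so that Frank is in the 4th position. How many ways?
Fix one position: (14-1)! = 6227020800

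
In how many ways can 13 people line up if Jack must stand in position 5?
Fix one position: (13-1)! = 479001600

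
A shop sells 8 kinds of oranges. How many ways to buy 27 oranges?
C(27+8-1, 8-1) = C(34, 7) = 5379616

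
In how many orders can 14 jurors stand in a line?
14! = 87178291200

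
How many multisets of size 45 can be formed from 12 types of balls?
C(45+12-1, 12-1) = C(56, 11) = 148902215280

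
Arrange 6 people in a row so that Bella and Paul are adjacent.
Treat as block: (6-1)! × 2! = 120 × 2 = 240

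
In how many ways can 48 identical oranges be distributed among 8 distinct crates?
C(48+8-1, 8-1) = C(55, 7) = 202927725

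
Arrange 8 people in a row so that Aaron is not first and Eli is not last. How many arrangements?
By inclusion-exclusion: 8! - 2×(8-1)! + (8-2)! = 40320 - 10080 + 720 = 30960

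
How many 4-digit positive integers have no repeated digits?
First digit: 9 choices (nonzero). Then descending: 9 × 9 × 8 × 7 = 4536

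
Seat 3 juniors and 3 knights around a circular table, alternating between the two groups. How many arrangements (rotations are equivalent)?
Fix one of the juniors: (3-1)! ways for the remaining juniors, × 3! ways for the knights = 2 × 6 = 12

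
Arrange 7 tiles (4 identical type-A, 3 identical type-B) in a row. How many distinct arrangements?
7! / (4! × 3!) = 35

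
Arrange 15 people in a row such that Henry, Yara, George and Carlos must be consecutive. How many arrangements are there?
Treat the 4 as one block: (15-4+1)! × 4! = 479001600 × 24 = 11496038400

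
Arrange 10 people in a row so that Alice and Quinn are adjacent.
Treat as block: (10-1)! × 2! = 362880 × 2 = 725760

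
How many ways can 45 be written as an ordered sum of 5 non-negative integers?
C(45+5-1, 5-1) = C(49, 4) = 211876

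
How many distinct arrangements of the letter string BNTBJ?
5! / (1! × 2! × 1! × 1!) = 60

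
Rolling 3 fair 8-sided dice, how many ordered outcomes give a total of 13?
Coefficient of x^13 in (x + x² + ... + x^8)^3. By inclusion-exclusion on dice exceeding 8: Σ_j (-1)^j C(3,j)·C(13-1-8j, 2) = C(3,0)·C(12,2) - C(3,1)·C(4,2) = 1·66 - 3·6 = 48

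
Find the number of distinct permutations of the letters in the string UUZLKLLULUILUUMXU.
17! / (1! × 1! × 1! × 7! × 5! × 1! × 1!) = 588107520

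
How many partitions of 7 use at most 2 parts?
By conjugation, equals partitions of 7 into parts ≤ 2. Let r_j(i) = number of partitions of i into parts ≤ j, for i = 0..7. r_1(i) = 1 for all i; r_j(i) = r_{j-1}(i) + r_j(i-j). Rows j = 2..2: ≤2: 1 1 2 2 3 3 4 4. r_2(7) = 4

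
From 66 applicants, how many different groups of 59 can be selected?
C(66,59) = 66!/(59!×7!) = 778789440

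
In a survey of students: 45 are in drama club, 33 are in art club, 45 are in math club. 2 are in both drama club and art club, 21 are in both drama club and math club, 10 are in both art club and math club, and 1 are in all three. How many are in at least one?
|A∪B∪C| = 45+33+45-2-21-10+1 = 91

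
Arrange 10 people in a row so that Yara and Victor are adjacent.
Treat as block: (10-1)! × 2! = 362880 × 2 = 725760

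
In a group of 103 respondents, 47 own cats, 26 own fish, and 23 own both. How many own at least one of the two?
|A∪B| = |A| + |B| - |A∩B| = 47 + 26 - 23 = 50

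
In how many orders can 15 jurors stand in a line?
15! = 1307674368000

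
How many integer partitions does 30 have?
Pentagonal recurrence p(n) = p(n-1) + p(n-2) - p(n-5) - p(n-7) + p(n-12) + p(n-15) - ... gives p(0..29) = 1, 1, 2, 3, 5, 7, 11, 15, 22, 30, 42, 56, 77, 101, 135, 176, 231, 297, 385, 490, 627, 792, 1002, 1255, 1575, 1958, 2436, 3010, 3718, 4565. p(30) = p(29) + p(28) - p(25) - p(23) + p(18) + p(15) - p(8) - p(4) = 4565 + 3718 - 1958 - 1255 + 385 + 176 - 22 - 5 = 5604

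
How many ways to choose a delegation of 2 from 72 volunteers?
C(72,2) = 72!/(2!×70!) = 2556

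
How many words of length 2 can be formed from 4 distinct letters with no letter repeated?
P(4,2) = 4!/(4-2)! = 12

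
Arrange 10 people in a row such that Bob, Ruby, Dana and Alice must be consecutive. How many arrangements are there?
Treat the 4 as one block: (10-4+1)! × 4! = 5040 × 24 = 120960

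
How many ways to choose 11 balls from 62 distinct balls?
C(62,11) = 62!/(11!×51!) = 508271323092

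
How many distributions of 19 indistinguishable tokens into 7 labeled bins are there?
C(19+7-1, 7-1) = C(25, 6) = 177100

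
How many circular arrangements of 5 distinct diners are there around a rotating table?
Circular: fix one position, arrange the rest. (5-1)! = 24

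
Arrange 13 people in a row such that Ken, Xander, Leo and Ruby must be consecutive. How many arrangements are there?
Treat the 4 as one block: (13-4+1)! × 4! = 3628800 × 24 = 87091200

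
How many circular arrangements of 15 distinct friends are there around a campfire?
Circular: fix one position, arrange the rest. (15-1)! = 87178291200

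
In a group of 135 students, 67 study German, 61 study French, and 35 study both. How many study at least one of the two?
|A∪B| = |A| + |B| - |A∩B| = 67 + 61 - 35 = 93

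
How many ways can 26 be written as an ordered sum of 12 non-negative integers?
C(26+12-1, 12-1) = C(37, 11) = 854992152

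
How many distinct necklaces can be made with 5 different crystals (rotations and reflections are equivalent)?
(5-1)!/2 = 24/2 = 12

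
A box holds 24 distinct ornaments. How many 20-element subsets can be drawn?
C(24,20) = 24!/(20!×4!) = 10626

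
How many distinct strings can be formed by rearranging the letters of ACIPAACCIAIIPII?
15! / (4! × 6! × 2! × 3!) = 6306300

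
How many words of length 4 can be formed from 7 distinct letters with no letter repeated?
P(7,4) = 7!/(7-4)! = 840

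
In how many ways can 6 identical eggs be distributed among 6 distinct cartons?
C(6+6-1, 6-1) = C(11, 5) = 462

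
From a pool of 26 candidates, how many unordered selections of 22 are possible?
C(26,22) = 26!/(22!×4!) = 14950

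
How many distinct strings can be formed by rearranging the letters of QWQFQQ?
6! / (1! × 4! × 1!) = 30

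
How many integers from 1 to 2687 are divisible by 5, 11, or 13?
⌊2687/5⌋+⌊2687/11⌋+⌊2687/13⌋ - ⌊2687/55⌋-⌊2687/65⌋-⌊2687/143⌋ + ⌊2687/715⌋ = 537+244+206 - 48-41-18 + 3 = 883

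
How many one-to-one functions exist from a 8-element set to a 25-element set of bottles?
P(25,8) = 25!/(25-8)! = 43609104000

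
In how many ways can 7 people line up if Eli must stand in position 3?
Fix one position: (7-1)! = 720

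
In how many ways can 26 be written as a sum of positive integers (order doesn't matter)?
Pentagonal recurrence p(n) = p(n-1) + p(n-2) - p(n-5) - p(n-7) + p(n-12) + p(n-15) - ... gives p(0..25) = 1, 1, 2, 3, 5, 7, 11, 15, 22, 30, 42, 56, 77, 101, 135, 176, 231, 297, 385, 490, 627, 792, 1002, 1255, 1575, 1958. p(26) = p(25) + p(24) - p(21) - p(19) + p(14) + p(11) - p(4) - p(0) = 1958 + 1575 - 792 - 490 + 135 + 56 - 5 - 1 = 2436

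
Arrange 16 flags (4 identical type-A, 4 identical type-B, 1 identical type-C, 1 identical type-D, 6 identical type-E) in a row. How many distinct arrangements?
16! / (4! × 4! × 1! × 1! × 6!) = 50450400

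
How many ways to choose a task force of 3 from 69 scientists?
C(69,3) = 69!/(3!×66!) = 52394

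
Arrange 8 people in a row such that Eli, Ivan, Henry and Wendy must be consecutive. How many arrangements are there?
Treat the 4 as one block: (8-4+1)! × 4! = 120 × 24 = 2880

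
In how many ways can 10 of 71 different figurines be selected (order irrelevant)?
C(71,10) = 71!/(10!×61!) = 461738052776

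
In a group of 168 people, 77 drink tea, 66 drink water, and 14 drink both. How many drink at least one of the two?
|A∪B| = |A| + |B| - |A∩B| = 77 + 66 - 14 = 129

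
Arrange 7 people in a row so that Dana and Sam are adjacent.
Treat as block: (7-1)! × 2! = 720 × 2 = 1440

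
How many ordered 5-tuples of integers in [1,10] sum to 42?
Coefficient of x^42 in (x + x² + ... + x^10)^5. By inclusion-exclusion on dice exceeding 10: Σ_j (-1)^j C(5,j)·C(42-1-10j, 4) = C(5,0)·C(41,4) - C(5,1)·C(31,4) + C(5,2)·C(21,4) - C(5,3)·C(11,4) = 1·101270 - 5·31465 + 10·5985 - 10·330 = 495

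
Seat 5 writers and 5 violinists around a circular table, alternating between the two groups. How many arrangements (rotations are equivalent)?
Fix one of the writers: (5-1)! ways for the remaining writers, × 5! ways for the violinists = 24 × 120 = 2880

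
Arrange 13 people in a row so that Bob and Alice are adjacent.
Treat as block: (13-1)! × 2! = 479001600 × 2 = 958003200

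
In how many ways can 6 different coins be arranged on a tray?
6! = 720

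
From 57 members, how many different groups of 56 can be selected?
C(57,56) = 57!/(56!×1!) = 57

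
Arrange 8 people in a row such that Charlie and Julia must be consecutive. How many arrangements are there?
Treat the 2 as one block: (8-2+1)! × 2! = 5040 × 2 = 10080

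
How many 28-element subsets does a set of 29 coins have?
C(29,28) = 29!/(28!×1!) = 29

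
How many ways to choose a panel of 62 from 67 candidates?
C(67,62) = 67!/(62!×5!) = 9657648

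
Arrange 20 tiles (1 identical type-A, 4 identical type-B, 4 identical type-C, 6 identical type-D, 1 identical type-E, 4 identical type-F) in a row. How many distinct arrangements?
20! / (1! × 4! × 4! × 6! × 1! × 4!) = 244432188000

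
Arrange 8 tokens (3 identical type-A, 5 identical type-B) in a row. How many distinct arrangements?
8! / (3! × 5!) = 56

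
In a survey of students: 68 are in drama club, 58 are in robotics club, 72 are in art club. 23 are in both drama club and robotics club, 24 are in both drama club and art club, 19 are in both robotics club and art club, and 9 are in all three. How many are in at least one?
|A∪B∪C| = 68+58+72-23-24-19+9 = 141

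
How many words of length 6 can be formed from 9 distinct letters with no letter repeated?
P(9,6) = 9!/(9-6)! = 60480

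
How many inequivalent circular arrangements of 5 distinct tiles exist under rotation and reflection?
(5-1)!/2 = 24/2 = 12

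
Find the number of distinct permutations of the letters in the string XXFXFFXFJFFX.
12! / (1! × 5! × 6!) = 5544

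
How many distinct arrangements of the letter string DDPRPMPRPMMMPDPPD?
17! / (7! × 4! × 2! × 4!) = 61261200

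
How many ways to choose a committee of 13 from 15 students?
C(15,13) = 15!/(13!×2!) = 105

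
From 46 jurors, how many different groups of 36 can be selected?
C(46,36) = 46!/(36!×10!) = 4076350421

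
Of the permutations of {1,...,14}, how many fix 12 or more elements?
Exactly j fixed points: C(14,j)·!(14-j); sum over j ≥ 12 (derangement numbers via !m = (m-1)·(!(m-1) + !(m-2)): !0..!2 = 1, 0, 1). Σ_{j=12}^{14} C(14,j)·!(14-j) = C(14,12)·!2 + C(14,13)·!1 + C(14,14)·!0 = 91·1 + 14·0 + 1·1 = 92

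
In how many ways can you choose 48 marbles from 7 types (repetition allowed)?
C(48+7-1, 7-1) = C(54, 6) = 25827165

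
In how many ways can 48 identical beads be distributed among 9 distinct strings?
C(48+9-1, 9-1) = C(56, 8) = 1420494075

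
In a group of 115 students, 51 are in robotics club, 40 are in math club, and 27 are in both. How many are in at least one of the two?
|A∪B| = |A| + |B| - |A∩B| = 51 + 40 - 27 = 64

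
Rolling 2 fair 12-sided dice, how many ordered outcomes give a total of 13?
Coefficient of x^13 in (x + x² + ... + x^12)^2. By inclusion-exclusion on dice exceeding 12: Σ_j (-1)^j C(2,j)·C(13-1-12j, 1) = C(2,0)·C(12,1) = 1·12 = 12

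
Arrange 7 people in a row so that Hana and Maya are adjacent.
Treat as block: (7-1)! × 2! = 720 × 2 = 1440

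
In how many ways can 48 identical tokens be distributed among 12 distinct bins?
C(48+12-1, 12-1) = C(59, 11) = 279871768995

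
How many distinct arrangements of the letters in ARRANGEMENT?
11! / (2! × 2! × 2! × 1! × 2! × 1! × 1!) = 2494800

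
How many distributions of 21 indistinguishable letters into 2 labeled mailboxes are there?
C(21+2-1, 2-1) = C(22, 1) = 22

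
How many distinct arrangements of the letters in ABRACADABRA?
11! / (5! × 2! × 2! × 1! × 1!) = 83160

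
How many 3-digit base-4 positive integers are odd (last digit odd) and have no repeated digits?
Last∈{1,3}. Last=0: 0. Last nonzero: 2×2×P(2,1) = 8. Total = 8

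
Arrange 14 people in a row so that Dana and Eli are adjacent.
Treat as block: (14-1)! × 2! = 6227020800 × 2 = 12454041600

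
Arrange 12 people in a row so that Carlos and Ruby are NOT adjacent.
Total - adjacent = 12! - (12-1)!×2 = 479001600 - 79833600 = 399168000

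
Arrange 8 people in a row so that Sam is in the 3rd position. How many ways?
Fix one position: (8-1)! = 5040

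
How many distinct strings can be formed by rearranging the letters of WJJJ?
4! / (1! × 3!) = 4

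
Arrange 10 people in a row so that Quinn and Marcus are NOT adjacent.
Total - adjacent = 10! - (10-1)!×2 = 3628800 - 725760 = 2903040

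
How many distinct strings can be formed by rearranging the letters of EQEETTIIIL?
10! / (3! × 1! × 3! × 1! × 2!) = 50400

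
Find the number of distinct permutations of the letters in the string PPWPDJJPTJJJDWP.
15! / (2! × 1! × 5! × 5! × 2!) = 22702680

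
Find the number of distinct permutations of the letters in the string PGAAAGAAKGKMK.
13! / (1! × 3! × 1! × 5! × 3!) = 1441440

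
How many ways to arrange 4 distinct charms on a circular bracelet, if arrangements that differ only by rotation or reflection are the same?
(4-1)!/2 = 6/2 = 3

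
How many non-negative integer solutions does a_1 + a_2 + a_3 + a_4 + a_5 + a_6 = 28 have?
C(28+6-1, 6-1) = C(33, 5) = 237336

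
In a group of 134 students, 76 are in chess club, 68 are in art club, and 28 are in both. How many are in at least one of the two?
|A∪B| = |A| + |B| - |A∩B| = 76 + 68 - 28 = 116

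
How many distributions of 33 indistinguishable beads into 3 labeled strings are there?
C(33+3-1, 3-1) = C(35, 2) = 595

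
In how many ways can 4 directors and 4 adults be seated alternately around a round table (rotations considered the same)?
Fix one of the directors: (4-1)! ways for the remaining directors, × 4! ways for the adults = 6 × 24 = 144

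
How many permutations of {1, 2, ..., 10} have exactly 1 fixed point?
Choose the 1 fixed point C(10,1) = 10, derange the rest: !9 = Σ_{j=0}^{9} (-1)^j·9!/j! = 362880 - 362880 + 181440 - 60480 + 15120 - 3024 + 504 - 72 + 9 - 1 = 133496. Product = 10 × 133496 = 1334960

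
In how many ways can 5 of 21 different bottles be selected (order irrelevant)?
C(21,5) = 21!/(5!×16!) = 20349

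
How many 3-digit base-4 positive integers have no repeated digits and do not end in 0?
Last digit: 3 nonzero choices. First digit: 2 (nonzero, ≠last). Middle 1: P(2,1) = 2. Total = 12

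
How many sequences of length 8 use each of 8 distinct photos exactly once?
8! = 40320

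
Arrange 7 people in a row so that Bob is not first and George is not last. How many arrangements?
By inclusion-exclusion: 7! - 2×(7-1)! + (7-2)! = 5040 - 1440 + 120 = 3720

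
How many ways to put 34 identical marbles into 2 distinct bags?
C(34+2-1, 2-1) = C(35, 1) = 35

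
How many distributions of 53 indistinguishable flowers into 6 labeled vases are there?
C(53+6-1, 6-1) = C(58, 5) = 4582116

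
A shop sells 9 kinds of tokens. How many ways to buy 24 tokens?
C(24+9-1, 9-1) = C(32, 8) = 10518300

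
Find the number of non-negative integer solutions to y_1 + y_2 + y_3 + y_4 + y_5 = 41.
C(41+5-1, 5-1) = C(45, 4) = 148995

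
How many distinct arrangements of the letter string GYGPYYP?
7! / (3! × 2! × 2!) = 210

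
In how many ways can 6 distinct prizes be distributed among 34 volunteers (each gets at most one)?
P(34,6) = 34!/(34-6)! = 968330880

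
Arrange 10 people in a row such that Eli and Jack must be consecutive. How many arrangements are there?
Treat the 2 as one block: (10-2+1)! × 2! = 362880 × 2 = 725760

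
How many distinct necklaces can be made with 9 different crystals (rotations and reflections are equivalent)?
(9-1)!/2 = 40320/2 = 20160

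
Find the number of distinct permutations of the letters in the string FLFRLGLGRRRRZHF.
15! / (2! × 1! × 5! × 3! × 3! × 1!) = 151351200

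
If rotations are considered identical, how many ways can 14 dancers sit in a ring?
Circular: fix one position, arrange the rest. (14-1)! = 6227020800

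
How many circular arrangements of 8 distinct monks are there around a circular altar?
Circular: fix one position, arrange the rest. (8-1)! = 5040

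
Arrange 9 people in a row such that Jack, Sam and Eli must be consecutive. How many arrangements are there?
Treat the 3 as one block: (9-3+1)! × 3! = 5040 × 6 = 30240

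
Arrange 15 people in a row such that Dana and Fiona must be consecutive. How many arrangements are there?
Treat the 2 as one block: (15-2+1)! × 2! = 87178291200 × 2 = 174356582400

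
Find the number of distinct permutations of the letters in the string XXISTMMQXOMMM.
13! / (5! × 1! × 1! × 1! × 1! × 1! × 3!) = 8648640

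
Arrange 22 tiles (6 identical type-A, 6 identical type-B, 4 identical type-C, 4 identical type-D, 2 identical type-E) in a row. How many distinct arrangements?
22! / (6! × 6! × 4! × 4! × 2!) = 1882127847600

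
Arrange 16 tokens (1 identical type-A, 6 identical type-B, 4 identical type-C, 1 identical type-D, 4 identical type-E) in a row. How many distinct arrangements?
16! / (1! × 6! × 4! × 1! × 4!) = 50450400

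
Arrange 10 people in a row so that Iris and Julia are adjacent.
Treat as block: (10-1)! × 2! = 362880 × 2 = 725760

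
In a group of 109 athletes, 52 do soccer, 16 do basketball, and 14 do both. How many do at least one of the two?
|A∪B| = |A| + |B| - |A∩B| = 52 + 16 - 14 = 54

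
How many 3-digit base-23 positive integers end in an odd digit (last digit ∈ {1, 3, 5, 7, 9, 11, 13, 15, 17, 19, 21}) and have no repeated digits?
Last∈{1,3,5,7,9,11,13,15,17,19,21}. Last=0: 0. Last nonzero: 11×21×P(21,1) = 4851. Total = 4851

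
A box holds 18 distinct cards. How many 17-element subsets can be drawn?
C(18,17) = 18!/(17!×1!) = 18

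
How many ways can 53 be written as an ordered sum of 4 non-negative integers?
C(53+4-1, 4-1) = C(56, 3) = 27720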